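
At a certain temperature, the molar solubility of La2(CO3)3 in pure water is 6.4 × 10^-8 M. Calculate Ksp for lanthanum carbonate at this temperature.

La2(CO3)3(s) ⇌ 2 La^3+ + 3 CO3^2-
Let s = molar solubility. Then [La^3+] = 2s and [CO3^2-] = 3s.
Ksp = [La^3+]^2[CO3^2-]^3
So Ksp = (2s)^2 × (3s)^3 = 108s^5
With s = 6.4 × 10^-8: Ksp = 1.2 × 10^-34

Ksp ≈ 1.2 × 10^-34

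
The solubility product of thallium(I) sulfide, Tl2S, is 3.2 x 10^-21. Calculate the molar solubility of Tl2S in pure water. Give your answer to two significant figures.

Tl2S(s) ⇌ 2 Tl^+(aq) + S^2-(aq)
Ksp = [Tl^+]^2[S^2-]
Let s = molar solubility. Then [Tl^+] = 2s and [S^2-] = s.
Substituting: Ksp = (2s)^2s = 4s^3
s = (3.2 x 10^-21 / 4)^(1/3) = 9.3 x 10^-8 M

s ≈ 9.3 × 10^-8 M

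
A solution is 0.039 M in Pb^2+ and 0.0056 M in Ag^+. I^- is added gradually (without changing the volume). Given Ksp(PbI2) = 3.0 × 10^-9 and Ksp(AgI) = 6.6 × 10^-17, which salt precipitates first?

AgI

Each salt begins to precipitate when Q = Ksp, i.e. when [I^-] reaches its threshold.
For PbI2: 3.0 × 10^-9 = 0.039 × [I^-]^2  ⇒  [I^-] = 2.8 × 10^-4 M.
For AgI: 6.6 × 10^-17 = 0.0056 × [I^-]  ⇒  [I^-] = 1.2 x 10^-14 M.
The salt with the lower threshold [I^-] precipitates first: AgI.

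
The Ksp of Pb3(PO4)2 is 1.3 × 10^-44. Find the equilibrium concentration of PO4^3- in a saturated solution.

1.3 × 10^-9 M

Pb3(PO4)2(s) ⇌ 3 Pb^2+ + 2 PO4^3-
Ksp = [Pb^2+]^3[PO4^3-]^2
If s mol/L of Pb3(PO4)2 dissolves, [Pb^2+] = 3s and [PO4^3-] = 2s.
Ksp = (3s)^3(2s)^2 = 108s^5
Solving, s = (1.3 × 10^-44/108)^(1/5) = 6.55 × 10^-10 M
[PO4^3-] = 2s = 1.3 x 10^-9 M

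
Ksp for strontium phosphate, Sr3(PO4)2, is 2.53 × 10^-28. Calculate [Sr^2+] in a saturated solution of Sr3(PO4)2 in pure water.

[Sr^2+] = 3.56 x 10^-6 M

Sr3(PO4)2(s) ⇌ 3 Sr^2+ + 2 PO4^3-
Ksp = [Sr^2+]^3[PO4^3-]^2
With molar solubility s: [Sr^2+] = 3s, [PO4^3-] = 2s.
Ksp = (3s)^3(2s)^2 = 108s^5
s^5 = 2.53 × 10^-28 / 108, so s = 1.186 x 10^-6 M
[Sr^2+] = 3s = 3.56 × 10^-6 M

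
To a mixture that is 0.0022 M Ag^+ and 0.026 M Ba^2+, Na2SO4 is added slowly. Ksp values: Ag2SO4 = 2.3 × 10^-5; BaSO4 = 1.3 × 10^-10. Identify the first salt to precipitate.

BaSO4

Each salt begins to precipitate when Q = Ksp, i.e. when [SO4^2-] reaches its threshold.
For Ag2SO4: 2.3 × 10^-5 = (0.0022)^2 × [SO4^2-]  ⇒  [SO4^2-] = 4.8 M.
For BaSO4: 1.3 × 10^-10 = 0.026 × [SO4^2-]  ⇒  [SO4^2-] = 5.0 × 10^-9 M.
The salt with the lower threshold [SO4^2-] precipitates first: BaSO4.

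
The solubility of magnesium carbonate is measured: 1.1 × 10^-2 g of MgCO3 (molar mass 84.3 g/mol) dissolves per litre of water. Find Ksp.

Molar solubility s = (1.1 x 10^-2 g/L) / (84.3 g/mol) = 1.30 × 10^-4 M.
MgCO3(s) ⇌ Mg^2+(aq) + CO3^2-(aq)
If s mol/L of MgCO3 dissolves, [Mg^2+] = s and [CO3^2-] = s.
Ksp = [Mg^2+][CO3^2-]
Ksp = (s)(s) = s^2
Ksp = (1.30 × 10^-4)^2 = 1.7 x 10^-8

Ksp = 1.7 × 10^-8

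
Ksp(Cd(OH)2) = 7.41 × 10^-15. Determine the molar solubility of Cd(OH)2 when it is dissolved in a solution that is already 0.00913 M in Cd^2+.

Cd(OH)2(s) ⇌ Cd^2+(aq) + 2 OH^-(aq)
Ksp = [Cd^2+][OH^-]^2
Let s be the molar solubility in this solution. [Cd^2+] = 0.00913 + s ≈ 0.00913, [OH^-] = 2s (Ksp is small, so little additional dissolves).
Ksp ≈ 0.00913 × (2s)^2
s = 4.50 × 10^-7 M
Check: s = 4.5 x 10^-7 ≪ 0.00913, so the approximation is valid.

4.50e-7 M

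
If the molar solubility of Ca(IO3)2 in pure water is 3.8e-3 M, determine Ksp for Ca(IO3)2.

Ksp = 2.2 × 10^-7

Ca(IO3)2(s) <=> Ca^2+(aq) + 2 IO3^-(aq)
For each mole of Ca(IO3)2 that dissolves: [Ca^2+] = s, [IO3^-] = 2s.
Ksp = [Ca^2+][IO3^-]^2
Ksp = s(2s)^2 = 4s^3
Ksp = 4 × (3.8 x 10^-3)^3 = 2.2 × 10^-7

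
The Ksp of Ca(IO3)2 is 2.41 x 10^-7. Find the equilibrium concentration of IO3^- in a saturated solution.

Ca(IO3)2(s) ⇌ Ca^2+ + 2 IO3^-
Ksp = [Ca^2+][IO3^-]^2
For each mole of Ca(IO3)2 that dissolves: [Ca^2+] = s, [IO3^-] = 2s.
Ksp = s(2s)^2 = 4s^3
s^3 = 2.41 x 10^-7 / 4, so s = 3.920 x 10^-3 M
[IO3^-] = 2s = 7.84 x 10^-3 M

[IO3^-] = 7.84e-3 M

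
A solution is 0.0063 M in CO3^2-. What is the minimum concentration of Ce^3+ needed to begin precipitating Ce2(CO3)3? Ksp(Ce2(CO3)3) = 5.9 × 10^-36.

4.9 × 10^-15 M

Ce2(CO3)3(s) ⇌ 2 Ce^3+ + 3 CO3^2-
Ksp = [Ce^3+]^2[CO3^2-]^3
Precipitation begins when Q = Ksp. With [CO3^2-] = 0.0063 M:
5.9 × 10^-36 = (0.0063)^3 × [Ce^3+]^2
[Ce^3+] = (5.9 × 10^-36 / 2.50 × 10^-7)^(1/2) = 4.9 × 10^-15 M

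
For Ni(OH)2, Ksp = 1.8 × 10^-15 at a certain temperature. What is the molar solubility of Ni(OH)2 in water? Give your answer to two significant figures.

Ni(OH)2(s) ⇌ Ni^2+(aq) + 2 OH^-(aq)
Ksp = [Ni^2+][OH^-]^2
With molar solubility s: [Ni^2+] = s, [OH^-] = 2s.
Substituting: Ksp = s(2s)^2 = 4s^3
Solving, s = (1.8 × 10^-15/4)^(1/3) = 7.7 x 10^-6 M

s ≈ 7.7 x 10^-6 M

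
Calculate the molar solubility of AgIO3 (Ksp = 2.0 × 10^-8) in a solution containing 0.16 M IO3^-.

AgIO3(s) ⇌ Ag^+ + IO3^-
Ksp = [Ag^+][IO3^-]
Let s = moles of AgIO3 that dissolve per litre. [Ag^+] = s, [IO3^-] = 0.16 + s ≈ 0.16 (common-ion effect: IO3^- is already 0.16 M).
Ksp ≈ s × 0.16
s = 1.3 x 10^-7 M
Check: s = 1.3 × 10^-7 ≪ 0.16, so the approximation is valid.

s = 1.3 × 10^-7 M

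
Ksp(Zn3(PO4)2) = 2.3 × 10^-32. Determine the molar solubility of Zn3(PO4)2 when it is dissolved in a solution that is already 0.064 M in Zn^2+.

Zn3(PO4)2(s) <=> 3 Zn^2+ + 2 PO4^3-
Ksp = [Zn^2+]^3[PO4^3-]^2
If s mol/L dissolves here, [Zn^2+] = 0.064 + 3s ≈ 0.064, [PO4^3-] = 2s (Ksp is small, so little additional dissolves).
Ksp ≈ (0.064)^3 × (2s)^2
s = 4.7 x 10^-15 M
Check: 3s = 1.4 x 10^-14 ≪ 0.064, so the approximation is valid.

s = 4.7 × 10^-15 M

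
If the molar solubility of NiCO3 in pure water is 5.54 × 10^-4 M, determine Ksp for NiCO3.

Ksp = 3.07 × 10^-7

NiCO3(s) ⇌ Ni^2+(aq) + CO3^2-(aq)
With molar solubility s: [Ni^2+] = s, [CO3^2-] = s.
Ksp = [Ni^2+][CO3^2-]
Ksp = s^2
Ksp = (5.54 × 10^-4)^2 = 3.07 x 10^-7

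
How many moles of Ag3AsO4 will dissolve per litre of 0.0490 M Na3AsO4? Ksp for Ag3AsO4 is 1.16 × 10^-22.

s ≈ 4.44 × 10^-8 M

Ag3AsO4(s) ⇌ 3 Ag^+ + AsO4^3-
Ksp = [Ag^+]^3[AsO4^3-]
Let s = moles of Ag3AsO4 that dissolve per litre. [Ag^+] = 3s, [AsO4^3-] = 0.0490 + s ≈ 0.0490 (since AsO4^3- from Na3AsO4 dominates).
Ksp ≈ (3s)^3 × 0.0490
s = 4.44 × 10^-8 M
Check: s = 4.4 × 10^-8 ≪ 0.0490, so the approximation is valid.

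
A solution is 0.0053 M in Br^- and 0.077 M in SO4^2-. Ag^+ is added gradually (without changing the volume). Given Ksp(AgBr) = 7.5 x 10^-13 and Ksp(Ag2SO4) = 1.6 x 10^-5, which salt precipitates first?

Each salt begins to precipitate when Q = Ksp, i.e. when [Ag^+] reaches its threshold.
For AgBr: 7.5 x 10^-13 = 0.0053 × [Ag^+]  ⇒  [Ag^+] = 1.4 × 10^-10 M.
For Ag2SO4: 1.6 x 10^-5 = 0.077 × [Ag^+]^2  ⇒  [Ag^+] = 1.4 x 10^-2 M.
The salt with the lower threshold [Ag^+] precipitates first: AgBr.

AgBr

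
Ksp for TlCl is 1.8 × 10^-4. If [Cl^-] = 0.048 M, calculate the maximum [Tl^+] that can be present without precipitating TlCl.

TlCl(s) ⇌ Tl^+ + Cl^-
Ksp = [Tl^+][Cl^-]
Precipitation begins when Q = Ksp. With [Cl^-] = 0.048 M:
1.8 × 10^-4 = (0.048) × [Tl^+]
[Tl^+] = (1.8 × 10^-4 / 4.8 × 10^-2) = 3.8 × 10^-3 M

[Tl^+] = 3.8e-3 M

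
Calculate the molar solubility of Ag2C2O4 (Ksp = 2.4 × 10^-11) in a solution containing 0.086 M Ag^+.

3.2 x 10^-9 M

Ag2C2O4(s) ⇌ 2 Ag^+(aq) + C2O4^2-(aq)
Ksp = [Ag^+]^2[C2O4^2-]
Let s = moles of Ag2C2O4 that dissolve per litre. [Ag^+] = 0.086 + 2s ≈ 0.086, [C2O4^2-] = s (Ksp is small, so little additional dissolves).
Ksp ≈ (0.086)^2 × s
s = 3.2 × 10^-9 M
Check: 2s = 6.5 x 10^-9 ≪ 0.086, so the approximation is valid.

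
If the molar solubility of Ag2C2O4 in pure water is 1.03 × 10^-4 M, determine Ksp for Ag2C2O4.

Ksp ≈ 4.37e-12

Ag2C2O4(s) ⇌ 2 Ag^+(aq) + C2O4^2-(aq)
With molar solubility s: [Ag^+] = 2s, [C2O4^2-] = s.
Ksp = [Ag^+]^2[C2O4^2-]
Ksp = (2s)^2s = 4s^3
With s = 1.03 × 10^-4: Ksp = 4.37 x 10^-12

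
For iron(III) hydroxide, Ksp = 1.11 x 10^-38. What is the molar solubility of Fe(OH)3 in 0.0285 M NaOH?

s ≈ 4.79 × 10^-34 M

Fe(OH)3(s) <=> Fe^3+(aq) + 3 OH^-(aq)
Ksp = [Fe^3+][OH^-]^3
Let s = moles of Fe(OH)3 that dissolve per litre. [Fe^3+] = s, [OH^-] = 0.0285 + 3s ≈ 0.0285 (since OH^- from NaOH dominates).
Ksp ≈ s × (0.0285)^3
s = 4.79 × 10^-34 M
Check: 3s = 1.4 × 10^-33 ≪ 0.0285, so the approximation is valid.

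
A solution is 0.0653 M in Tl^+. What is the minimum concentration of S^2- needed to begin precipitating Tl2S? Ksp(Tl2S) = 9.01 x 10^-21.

Tl2S(s) ⇌ 2 Tl^+(aq) + S^2-(aq)
Ksp = [Tl^+]^2[S^2-]
Precipitation begins when Q = Ksp. With [Tl^+] = 0.0653 M:
9.01 x 10^-21 = (0.0653)^2 × [S^2-]
[S^2-] = (9.01 x 10^-21 / 4.264 x 10^-3) = 2.11 × 10^-18 M

[S^2-] ≈ 2.11e-18 M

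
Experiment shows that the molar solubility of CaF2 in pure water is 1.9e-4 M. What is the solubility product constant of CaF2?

Ksp ≈ 2.7 × 10^-11

CaF2(s) <=> Ca^2+ + 2 F^-
If s mol/L of CaF2 dissolves, [Ca^2+] = s and [F^-] = 2s.
Ksp = [Ca^2+][F^-]^2
So Ksp = s × (2s)^2 = 4s^3
With s = 1.9 × 10^-4: Ksp = 2.7 x 10^-11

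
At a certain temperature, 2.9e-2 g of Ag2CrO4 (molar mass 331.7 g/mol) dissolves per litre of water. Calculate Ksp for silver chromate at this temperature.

Ksp = 2.7 x 10^-12

Molar solubility s = (2.9 × 10^-2 g/L) / (331.7 g/mol) = 8.74 × 10^-5 M.
Ag2CrO4(s) <=> 2 Ag^+ + CrO4^2-
Let s = molar solubility. Then [Ag^+] = 2s and [CrO4^2-] = s.
Ksp = [Ag^+]^2[CrO4^2-]
Ksp = (2s)^2s = 4s^3
With s = 8.74 x 10^-5: Ksp = 2.7 x 10^-12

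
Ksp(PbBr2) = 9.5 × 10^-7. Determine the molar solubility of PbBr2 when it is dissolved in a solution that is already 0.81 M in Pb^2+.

PbBr2(s) <=> Pb^2+(aq) + 2 Br^-(aq)
Ksp = [Pb^2+][Br^-]^2
If s mol/L dissolves here, [Pb^2+] = 0.81 + s ≈ 0.81, [Br^-] = 2s (common-ion effect: Pb^2+ is already 0.81 M).
Ksp ≈ 0.81 × (2s)^2
s = 5.4 × 10^-4 M
Check: s = 5.4 × 10^-4 ≪ 0.81, so the approximation is valid.

s ≈ 5.4e-4 M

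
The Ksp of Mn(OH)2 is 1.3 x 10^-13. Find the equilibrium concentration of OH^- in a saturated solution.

6.4 × 10^-5 M

Mn(OH)2(s) <=> Mn^2+(aq) + 2 OH^-(aq)
Ksp = [Mn^2+][OH^-]^2
For each mole of Mn(OH)2 that dissolves: [Mn^2+] = s, [OH^-] = 2s.
Substituting: Ksp = s(2s)^2 = 4s^3
Solving, s = (1.3 x 10^-13/4)^(1/3) = 3.19 × 10^-5 M
[OH^-] = 2s = 6.4 × 10^-5 M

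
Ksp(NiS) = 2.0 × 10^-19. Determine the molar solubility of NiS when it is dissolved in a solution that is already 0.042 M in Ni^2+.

4.8 x 10^-18 M

NiS(s) ⇌ Ni^2+(aq) + S^2-(aq)
Ksp = [Ni^2+][S^2-]
Let s = moles of NiS that dissolve per litre. [Ni^2+] = 0.042 + s ≈ 0.042, [S^2-] = s (common-ion effect: Ni^2+ is already 0.042 M).
Ksp ≈ 0.042 × s
s = 4.8 × 10^-18 M
Check: s = 4.8 x 10^-18 ≪ 0.042, so the approximation is valid.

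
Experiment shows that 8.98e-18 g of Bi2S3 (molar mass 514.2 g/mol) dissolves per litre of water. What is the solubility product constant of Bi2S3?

Molar solubility s = (8.98 × 10^-18 g/L) / (514.2 g/mol) = 1.746 × 10^-20 M.
Bi2S3(s) ⇌ 2 Bi^3+(aq) + 3 S^2-(aq)
For each mole of Bi2S3 that dissolves: [Bi^3+] = 2s, [S^2-] = 3s.
Ksp = [Bi^3+]^2[S^2-]^3
Ksp = (2s)^2(3s)^3 = 108s^5
Ksp = 108 × (1.746 x 10^-20)^5 = 1.75 x 10^-97

Ksp = 1.75 × 10^-97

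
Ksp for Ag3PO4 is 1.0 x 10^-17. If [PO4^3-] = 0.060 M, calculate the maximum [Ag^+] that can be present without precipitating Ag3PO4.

[Ag^+] ≈ 5.5e-6 M

Ag3PO4(s) <=> 3 Ag^+(aq) + PO4^3-(aq)
Ksp = [Ag^+]^3[PO4^3-]
Precipitation begins when Q = Ksp. With [PO4^3-] = 0.060 M:
1.0 x 10^-17 = (0.060) × [Ag^+]^3
[Ag^+] = (1.0 x 10^-17 / 6.0 × 10^-2)^(1/3) = 5.5 x 10^-6 M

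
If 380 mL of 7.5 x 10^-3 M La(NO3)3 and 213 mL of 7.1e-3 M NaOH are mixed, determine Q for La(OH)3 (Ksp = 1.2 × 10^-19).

Q ≈ 8.0e-11

Total volume = 380 + 213 = 593 mL.
[La^3+] = 7.5 × 10^-3 × (380/593) = 4.81 × 10^-3 M
[OH^-] = 7.1 × 10^-3 × (213/593) = 2.55 x 10^-3 M
La(OH)3(s) ⇌ La^3+ + 3 OH^-, so Q = [La^3+][OH^-]^3
Q = (4.81 × 10^-3)(2.55 x 10^-3)^3 = 8.0 × 10^-11
Q > Ksp, so La(OH)3 will precipitate.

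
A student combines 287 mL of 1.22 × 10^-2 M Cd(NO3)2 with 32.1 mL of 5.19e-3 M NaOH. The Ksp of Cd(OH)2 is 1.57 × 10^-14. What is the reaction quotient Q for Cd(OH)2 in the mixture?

Q ≈ 2.99 x 10^-9

Total volume = 287 + 32.1 = 319.1 mL.
[Cd^2+] = 1.22 × 10^-2 × (287/319.1) = 1.097 × 10^-2 M
[OH^-] = 5.19 × 10^-3 × (32.1/319.1) = 5.221 × 10^-4 M
Cd(OH)2(s) <=> Cd^2+ + 2 OH^-, so Q = [Cd^2+][OH^-]^2
Q = (1.097 x 10^-2)(5.221 × 10^-4)^2 = 2.99 x 10^-9
Q > Ksp, so Cd(OH)2 will precipitate.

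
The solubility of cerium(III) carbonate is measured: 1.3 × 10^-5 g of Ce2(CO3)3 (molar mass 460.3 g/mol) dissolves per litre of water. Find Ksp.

Ksp ≈ 1.9e-36

Molar solubility s = (1.3 × 10^-5 g/L) / (460.3 g/mol) = 2.82 × 10^-8 M.
Ce2(CO3)3(s) <=> 2 Ce^3+(aq) + 3 CO3^2-(aq)
With molar solubility s: [Ce^3+] = 2s, [CO3^2-] = 3s.
Ksp = [Ce^3+]^2[CO3^2-]^3
So Ksp = (2s)^2 × (3s)^3 = 108s^5
Ksp = 108 × (2.82 × 10^-8)^5 = 1.9 x 10^-36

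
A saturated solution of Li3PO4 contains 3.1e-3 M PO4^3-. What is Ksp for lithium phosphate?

2.5e-9

Li3PO4(s) ⇌ 3 Li^+ + PO4^3-
Stoichiometry gives [Li^+] = (3/1)[PO4^3-] = 9.30 x 10^-3 M.
Ksp = [Li^+]^3[PO4^3-]
Ksp = (9.30 × 10^-3)^3 × 3.1 × 10^-3 = 2.5 x 10^-9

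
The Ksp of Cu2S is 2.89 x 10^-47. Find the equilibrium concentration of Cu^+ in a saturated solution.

Cu2S(s) ⇌ 2 Cu^+ + S^2-
Ksp = [Cu^+]^2[S^2-]
If s mol/L of Cu2S dissolves, [Cu^+] = 2s and [S^2-] = s.
So Ksp = (2s)^2 × s = 4s^3
s^3 = 2.89 x 10^-47 / 4, so s = 1.933 × 10^-16 M
[Cu^+] = 2s = 3.87 x 10^-16 M

3.87 × 10^-16 M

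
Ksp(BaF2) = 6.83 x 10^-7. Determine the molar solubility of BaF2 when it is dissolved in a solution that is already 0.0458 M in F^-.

s = 3.26 × 10^-4 M

BaF2(s) <=> Ba^2+(aq) + 2 F^-(aq)
Ksp = [Ba^2+][F^-]^2
Let s be the molar solubility in this solution. [Ba^2+] = s, [F^-] = 0.0458 + 2s ≈ 0.0458 (common-ion effect: F^- is already 0.0458 M).
Ksp ≈ s × (0.0458)^2
s = 3.26 × 10^-4 M
Check: 2s = 6.5 × 10^-4 ≪ 0.0458, so the approximation is valid.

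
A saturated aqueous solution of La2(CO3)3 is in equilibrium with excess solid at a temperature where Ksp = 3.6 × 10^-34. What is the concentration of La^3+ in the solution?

[La^3+] ≈ 1.6 × 10^-7 M

La2(CO3)3(s) ⇌ 2 La^3+ + 3 CO3^2-
Ksp = [La^3+]^2[CO3^2-]^3
If s mol/L of La2(CO3)3 dissolves, [La^3+] = 2s and [CO3^2-] = 3s.
Ksp = (2s)^2(3s)^3 = 108s^5
Solving, s = (3.6 × 10^-34/108)^(1/5) = 8.03 × 10^-8 M
[La^3+] = 2s = 1.6 × 10^-7 M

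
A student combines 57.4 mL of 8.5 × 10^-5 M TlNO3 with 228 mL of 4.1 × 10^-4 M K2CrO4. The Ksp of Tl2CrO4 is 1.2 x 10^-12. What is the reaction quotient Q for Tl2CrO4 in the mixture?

Q = 9.6 x 10^-14

Total volume = 57.4 + 228 = 285.4 mL.
[Tl^+] = 8.5 × 10^-5 × (57.4/285.4) = 1.71 × 10^-5 M
[CrO4^2-] = 4.1 x 10^-4 × (228/285.4) = 3.28 × 10^-4 M
Tl2CrO4(s) ⇌ 2 Tl^+(aq) + CrO4^2-(aq), so Q = [Tl^+]^2[CrO4^2-]
Q = (1.71 x 10^-5)^2(3.28 × 10^-4) = 9.6 x 10^-14
Q < Ksp, so no precipitate of Tl2CrO4 forms.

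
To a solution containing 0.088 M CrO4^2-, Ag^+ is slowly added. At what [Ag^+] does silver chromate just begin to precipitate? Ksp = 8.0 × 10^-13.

Ag2CrO4(s) <=> 2 Ag^+(aq) + CrO4^2-(aq)
Ksp = [Ag^+]^2[CrO4^2-]
Precipitation begins when Q = Ksp. With [CrO4^2-] = 0.088 M:
8.0 × 10^-13 = (0.088) × [Ag^+]^2
[Ag^+] = (8.0 × 10^-13 / 8.8 × 10^-2)^(1/2) = 3.0 x 10^-6 M

[Ag^+] ≈ 3.0 x 10^-6 M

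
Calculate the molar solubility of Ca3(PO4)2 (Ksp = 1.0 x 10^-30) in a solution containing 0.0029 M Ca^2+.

3.2 × 10^-12 M

Ca3(PO4)2(s) ⇌ 3 Ca^2+ + 2 PO4^3-
Ksp = [Ca^2+]^3[PO4^3-]^2
If s mol/L dissolves here, [Ca^2+] = 0.0029 + 3s ≈ 0.0029, [PO4^3-] = 2s (common-ion effect: Ca^2+ is already 0.0029 M).
Ksp ≈ (0.0029)^3 × (2s)^2
s = 3.2 × 10^-12 M
Check: 3s = 9.6 × 10^-12 ≪ 0.0029, so the approximation is valid.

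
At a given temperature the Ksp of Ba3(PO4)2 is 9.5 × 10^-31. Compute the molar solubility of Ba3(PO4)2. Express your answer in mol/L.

Ba3(PO4)2(s) ⇌ 3 Ba^2+(aq) + 2 PO4^3-(aq)
Ksp = [Ba^2+]^3[PO4^3-]^2
If s mol/L of Ba3(PO4)2 dissolves, [Ba^2+] = 3s and [PO4^3-] = 2s.
Substituting: Ksp = (3s)^3(2s)^2 = 108s^5
s = (9.5 × 10^-31 / 108)^(1/5) = 3.9 x 10^-7 M

s = 3.9 × 10^-7 M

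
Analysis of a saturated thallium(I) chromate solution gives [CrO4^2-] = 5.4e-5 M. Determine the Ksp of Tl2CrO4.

Tl2CrO4(s) ⇌ 2 Tl^+(aq) + CrO4^2-(aq)
Stoichiometry gives [Tl^+] = (2/1)[CrO4^2-] = 1.08 × 10^-4 M.
Ksp = [Tl^+]^2[CrO4^2-]
Ksp = (1.08 x 10^-4)^2 × 5.4 × 10^-5 = 6.3 × 10^-13

Ksp = 6.3e-13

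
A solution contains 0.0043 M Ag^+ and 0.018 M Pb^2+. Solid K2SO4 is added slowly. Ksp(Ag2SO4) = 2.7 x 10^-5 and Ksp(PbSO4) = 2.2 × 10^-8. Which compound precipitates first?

Precipitation of each salt starts when its ion product equals its Ksp.
For Ag2SO4: 2.7 x 10^-5 = (0.0043)^2 × [SO4^2-]  ⇒  [SO4^2-] = 1.5 M.
For PbSO4: 2.2 × 10^-8 = 0.018 × [SO4^2-]  ⇒  [SO4^2-] = 1.2 × 10^-6 M.
The salt with the lower threshold [SO4^2-] precipitates first: PbSO4.

PbSO4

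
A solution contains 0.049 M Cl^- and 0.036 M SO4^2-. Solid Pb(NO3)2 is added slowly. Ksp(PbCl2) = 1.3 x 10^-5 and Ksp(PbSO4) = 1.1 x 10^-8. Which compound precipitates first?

Each salt begins to precipitate when Q = Ksp, i.e. when [Pb^2+] reaches its threshold.
For PbCl2: 1.3 x 10^-5 = (0.049)^2 × [Pb^2+]  ⇒  [Pb^2+] = 5.4 x 10^-3 M.
For PbSO4: 1.1 x 10^-8 = 0.036 × [Pb^2+]  ⇒  [Pb^2+] = 3.1 × 10^-7 M.
The salt with the lower threshold [Pb^2+] precipitates first: PbSO4.

PbSO4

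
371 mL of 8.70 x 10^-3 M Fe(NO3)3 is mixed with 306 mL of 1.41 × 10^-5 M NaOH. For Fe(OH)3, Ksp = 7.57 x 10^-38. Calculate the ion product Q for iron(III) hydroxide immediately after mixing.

Total volume = 371 + 306 = 677 mL.
[Fe^3+] = 8.70 × 10^-3 × (371/677) = 4.768 x 10^-3 M
[OH^-] = 1.41 x 10^-5 × (306/677) = 6.373 x 10^-6 M
Fe(OH)3(s) ⇌ Fe^3+ + 3 OH^-, so Q = [Fe^3+][OH^-]^3
Q = (4.768 x 10^-3)(6.373 x 10^-6)^3 = 1.23 × 10^-18
Q > Ksp, so Fe(OH)3 will precipitate.

1.23 × 10^-18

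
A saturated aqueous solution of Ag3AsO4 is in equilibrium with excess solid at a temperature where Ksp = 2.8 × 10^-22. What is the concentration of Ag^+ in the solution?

5.4 x 10^-6 M

Ag3AsO4(s) <=> 3 Ag^+(aq) + AsO4^3-(aq)
Ksp = [Ag^+]^3[AsO4^3-]
With molar solubility s: [Ag^+] = 3s, [AsO4^3-] = s.
So Ksp = (3s)^3 × s = 27s^4
s^4 = 2.8 × 10^-22 / 27, so s = 1.79 x 10^-6 M
[Ag^+] = 3s = 5.4 x 10^-6 M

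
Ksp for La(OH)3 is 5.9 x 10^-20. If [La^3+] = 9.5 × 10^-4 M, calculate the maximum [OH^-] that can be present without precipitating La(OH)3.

La(OH)3(s) <=> La^3+ + 3 OH^-
Ksp = [La^3+][OH^-]^3
Precipitation begins when Q = Ksp. With [La^3+] = 9.5 × 10^-4 M:
5.9 x 10^-20 = (9.5 × 10^-4) × [OH^-]^3
[OH^-] = (5.9 x 10^-20 / 9.5 × 10^-4)^(1/3) = 4.0 × 10^-6 M

4.0 x 10^-6 M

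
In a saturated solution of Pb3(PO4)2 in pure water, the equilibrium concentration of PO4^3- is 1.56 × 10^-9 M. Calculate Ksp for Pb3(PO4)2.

Ksp = 3.12 x 10^-44

Pb3(PO4)2(s) <=> 3 Pb^2+(aq) + 2 PO4^3-(aq)
Stoichiometry gives [Pb^2+] = (3/2)[PO4^3-] = 2.340 × 10^-9 M.
Ksp = [Pb^2+]^3[PO4^3-]^2
Ksp = (2.340 × 10^-9)^3 × (1.56 × 10^-9)^2 = 3.12 × 10^-44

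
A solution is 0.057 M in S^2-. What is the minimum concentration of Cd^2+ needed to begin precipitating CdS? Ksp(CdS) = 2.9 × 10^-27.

[Cd^2+] = 5.1 × 10^-26 M

CdS(s) <=> Cd^2+(aq) + S^2-(aq)
Ksp = [Cd^2+][S^2-]
Precipitation begins when Q = Ksp. With [S^2-] = 0.057 M:
2.9 × 10^-27 = (0.057) × [Cd^2+]
[Cd^2+] = (2.9 × 10^-27 / 5.7 × 10^-2) = 5.1 × 10^-26 M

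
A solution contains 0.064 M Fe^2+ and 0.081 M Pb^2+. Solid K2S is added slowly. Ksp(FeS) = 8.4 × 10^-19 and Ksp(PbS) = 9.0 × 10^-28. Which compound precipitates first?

PbS

Each salt begins to precipitate when Q = Ksp, i.e. when [S^2-] reaches its threshold.
For FeS: 8.4 × 10^-19 = 0.064 × [S^2-]  ⇒  [S^2-] = 1.3 x 10^-17 M.
For PbS: 9.0 × 10^-28 = 0.081 × [S^2-]  ⇒  [S^2-] = 1.1 × 10^-26 M.
The salt with the lower threshold [S^2-] precipitates first: PbS.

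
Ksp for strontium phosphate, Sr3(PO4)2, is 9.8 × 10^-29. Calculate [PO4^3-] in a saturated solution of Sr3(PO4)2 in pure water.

[PO4^3-] = 2.0 × 10^-6 M

Sr3(PO4)2(s) ⇌ 3 Sr^2+(aq) + 2 PO4^3-(aq)
Ksp = [Sr^2+]^3[PO4^3-]^2
For each mole of Sr3(PO4)2 that dissolves: [Sr^2+] = 3s, [PO4^3-] = 2s.
Ksp = (3s)^3(2s)^2 = 108s^5
Solving, s = (9.8 × 10^-29/108)^(1/5) = 9.81 × 10^-7 M
[PO4^3-] = 2s = 2.0 × 10^-6 M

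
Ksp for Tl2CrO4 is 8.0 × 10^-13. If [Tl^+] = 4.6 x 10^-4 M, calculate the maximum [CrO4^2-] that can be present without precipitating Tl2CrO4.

3.8 × 10^-6 M

Tl2CrO4(s) ⇌ 2 Tl^+ + CrO4^2-
Ksp = [Tl^+]^2[CrO4^2-]
Precipitation begins when Q = Ksp. With [Tl^+] = 4.6 x 10^-4 M:
8.0 × 10^-13 = (4.6 x 10^-4)^2 × [CrO4^2-]
[CrO4^2-] = (8.0 × 10^-13 / 2.12 x 10^-7) = 3.8 × 10^-6 M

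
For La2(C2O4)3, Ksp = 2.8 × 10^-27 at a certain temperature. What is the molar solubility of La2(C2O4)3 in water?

1.9 x 10^-6 M

La2(C2O4)3(s) ⇌ 2 La^3+(aq) + 3 C2O4^2-(aq)
Ksp = [La^3+]^2[C2O4^2-]^3
If s mol/L of La2(C2O4)3 dissolves, [La^3+] = 2s and [C2O4^2-] = 3s.
So Ksp = (2s)^2 × (3s)^3 = 108s^5
Solving, s = (2.8 × 10^-27/108)^(1/5) = 1.9 × 10^-6 M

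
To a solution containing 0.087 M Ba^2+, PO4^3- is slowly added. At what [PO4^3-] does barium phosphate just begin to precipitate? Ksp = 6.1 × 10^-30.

Ba3(PO4)2(s) <=> 3 Ba^2+ + 2 PO4^3-
Ksp = [Ba^2+]^3[PO4^3-]^2
Precipitation begins when Q = Ksp. With [Ba^2+] = 0.087 M:
6.1 × 10^-30 = (0.087)^3 × [PO4^3-]^2
[PO4^3-] = (6.1 × 10^-30 / 6.59 × 10^-4)^(1/2) = 9.6 × 10^-14 M

[PO4^3-] ≈ 9.6 x 10^-14 M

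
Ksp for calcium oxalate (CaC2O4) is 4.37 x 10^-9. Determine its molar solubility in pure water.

s = 6.61e-5 M

CaC2O4(s) <=> Ca^2+(aq) + C2O4^2-(aq)
Ksp = [Ca^2+][C2O4^2-]
For each mole of CaC2O4 that dissolves: [Ca^2+] = s, [C2O4^2-] = s.
Ksp = (s)(s) = s^2
s = (4.37 x 10^-9)^(1/2) = 6.61 × 10^-5 M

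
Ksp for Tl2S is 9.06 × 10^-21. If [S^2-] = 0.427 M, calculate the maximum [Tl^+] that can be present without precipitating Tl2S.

1.46e-10 M

Tl2S(s) <=> 2 Tl^+ + S^2-
Ksp = [Tl^+]^2[S^2-]
Precipitation begins when Q = Ksp. With [S^2-] = 0.427 M:
9.06 × 10^-21 = (0.427) × [Tl^+]^2
[Tl^+] = (9.06 × 10^-21 / 4.27 x 10^-1)^(1/2) = 1.46 × 10^-10 M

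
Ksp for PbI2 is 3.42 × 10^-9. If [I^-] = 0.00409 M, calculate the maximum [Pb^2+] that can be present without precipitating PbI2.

PbI2(s) ⇌ Pb^2+ + 2 I^-
Ksp = [Pb^2+][I^-]^2
Precipitation begins when Q = Ksp. With [I^-] = 0.00409 M:
3.42 × 10^-9 = (0.00409)^2 × [Pb^2+]
[Pb^2+] = (3.42 × 10^-9 / 1.673 × 10^-5) = 2.04 x 10^-4 M

[Pb^2+] = 2.04 × 10^-4 M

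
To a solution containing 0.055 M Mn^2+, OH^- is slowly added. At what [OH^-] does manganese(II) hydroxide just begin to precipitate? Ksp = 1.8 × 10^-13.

[OH^-] = 1.8 × 10^-6 M

Mn(OH)2(s) ⇌ Mn^2+(aq) + 2 OH^-(aq)
Ksp = [Mn^2+][OH^-]^2
Precipitation begins when Q = Ksp. With [Mn^2+] = 0.055 M:
1.8 × 10^-13 = (0.055) × [OH^-]^2
[OH^-] = (1.8 × 10^-13 / 5.5 × 10^-2)^(1/2) = 1.8 x 10^-6 M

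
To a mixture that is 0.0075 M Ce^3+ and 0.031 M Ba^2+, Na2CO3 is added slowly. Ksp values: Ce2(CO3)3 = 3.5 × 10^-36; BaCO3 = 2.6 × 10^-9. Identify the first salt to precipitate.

Precipitation of each salt starts when its ion product equals its Ksp.
For Ce2(CO3)3: 3.5 × 10^-36 = (0.0075)^2 × [CO3^2-]^3  ⇒  [CO3^2-] = 4.0 x 10^-11 M.
For BaCO3: 2.6 × 10^-9 = 0.031 × [CO3^2-]  ⇒  [CO3^2-] = 8.4 × 10^-8 M.
The salt with the lower threshold [CO3^2-] precipitates first: Ce2(CO3)3.

Ce2(CO3)3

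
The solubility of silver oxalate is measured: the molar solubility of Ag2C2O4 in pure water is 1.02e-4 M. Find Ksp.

4.24e-12

Ag2C2O4(s) ⇌ 2 Ag^+(aq) + C2O4^2-(aq)
For each mole of Ag2C2O4 that dissolves: [Ag^+] = 2s, [C2O4^2-] = s.
Ksp = [Ag^+]^2[C2O4^2-]
So Ksp = (2s)^2 × s = 4s^3
With s = 1.02 × 10^-4: Ksp = 4.24 × 10^-12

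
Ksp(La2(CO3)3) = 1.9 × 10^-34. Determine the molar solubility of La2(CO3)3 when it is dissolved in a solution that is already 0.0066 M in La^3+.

s = 5.4 × 10^-11 M

La2(CO3)3(s) ⇌ 2 La^3+ + 3 CO3^2-
Ksp = [La^3+]^2[CO3^2-]^3
Let s be the molar solubility in this solution. [La^3+] = 0.0066 + 2s ≈ 0.0066, [CO3^2-] = 3s (common-ion effect: La^3+ is already 0.0066 M).
Ksp ≈ (0.0066)^2 × (3s)^3
s = 5.4 x 10^-11 M
Check: 2s = 1.1 × 10^-10 ≪ 0.0066, so the approximation is valid.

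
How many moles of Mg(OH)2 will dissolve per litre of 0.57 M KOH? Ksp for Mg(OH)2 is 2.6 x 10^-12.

Mg(OH)2(s) ⇌ Mg^2+(aq) + 2 OH^-(aq)
Ksp = [Mg^2+][OH^-]^2
If s mol/L dissolves here, [Mg^2+] = s, [OH^-] = 0.57 + 2s ≈ 0.57 (since OH^- from KOH dominates).
Ksp ≈ s × (0.57)^2
s = 8.0 x 10^-12 M
Check: 2s = 1.6 x 10^-11 ≪ 0.57, so the approximation is valid.

8.0e-12 M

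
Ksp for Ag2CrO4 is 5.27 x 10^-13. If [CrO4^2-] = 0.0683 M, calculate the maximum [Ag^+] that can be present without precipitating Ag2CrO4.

[Ag^+] ≈ 2.78 × 10^-6 M

Ag2CrO4(s) <=> 2 Ag^+(aq) + CrO4^2-(aq)
Ksp = [Ag^+]^2[CrO4^2-]
Precipitation begins when Q = Ksp. With [CrO4^2-] = 0.0683 M:
5.27 x 10^-13 = (0.0683) × [Ag^+]^2
[Ag^+] = (5.27 x 10^-13 / 6.83 x 10^-2)^(1/2) = 2.78 × 10^-6 M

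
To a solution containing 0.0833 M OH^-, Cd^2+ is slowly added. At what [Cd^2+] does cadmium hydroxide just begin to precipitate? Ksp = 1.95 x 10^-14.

Cd(OH)2(s) ⇌ Cd^2+ + 2 OH^-
Ksp = [Cd^2+][OH^-]^2
Precipitation begins when Q = Ksp. With [OH^-] = 0.0833 M:
1.95 x 10^-14 = (0.0833)^2 × [Cd^2+]
[Cd^2+] = (1.95 x 10^-14 / 6.939 x 10^-3) = 2.81 × 10^-12 M

2.81 x 10^-12 M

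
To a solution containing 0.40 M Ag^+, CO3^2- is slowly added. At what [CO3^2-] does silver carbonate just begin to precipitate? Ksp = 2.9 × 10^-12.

Ag2CO3(s) ⇌ 2 Ag^+ + CO3^2-
Ksp = [Ag^+]^2[CO3^2-]
Precipitation begins when Q = Ksp. With [Ag^+] = 0.40 M:
2.9 × 10^-12 = (0.40)^2 × [CO3^2-]
[CO3^2-] = (2.9 × 10^-12 / 1.60 x 10^-1) = 1.8 x 10^-11 M

[CO3^2-] = 1.8 × 10^-11 M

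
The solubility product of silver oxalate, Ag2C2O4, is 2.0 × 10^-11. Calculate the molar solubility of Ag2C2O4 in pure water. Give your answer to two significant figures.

Ag2C2O4(s) ⇌ 2 Ag^+(aq) + C2O4^2-(aq)
Ksp = [Ag^+]^2[C2O4^2-]
For each mole of Ag2C2O4 that dissolves: [Ag^+] = 2s, [C2O4^2-] = s.
So Ksp = (2s)^2 × s = 4s^3
Solving, s = (2.0 × 10^-11/4)^(1/3) = 1.7 x 10^-4 M

s = 1.7e-4 M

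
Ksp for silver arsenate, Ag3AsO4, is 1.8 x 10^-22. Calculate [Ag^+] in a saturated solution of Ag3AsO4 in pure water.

Ag3AsO4(s) ⇌ 3 Ag^+ + AsO4^3-
Ksp = [Ag^+]^3[AsO4^3-]
Let s = molar solubility. Then [Ag^+] = 3s and [AsO4^3-] = s.
Ksp = (3s)^3s = 27s^4
s = (1.8 x 10^-22 / 27)^(1/4) = 1.61 × 10^-6 M
[Ag^+] = 3s = 4.8 x 10^-6 M

[Ag^+] = 4.8 × 10^-6 M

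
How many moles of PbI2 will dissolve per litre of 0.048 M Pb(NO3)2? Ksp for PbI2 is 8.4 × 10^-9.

s = 2.1 × 10^-4 M

PbI2(s) ⇌ Pb^2+ + 2 I^-
Ksp = [Pb^2+][I^-]^2
Let s = moles of PbI2 that dissolve per litre. [Pb^2+] = 0.048 + s ≈ 0.048, [I^-] = 2s (common-ion effect: Pb^2+ is already 0.048 M).
Ksp ≈ 0.048 × (2s)^2
s = 2.1 x 10^-4 M
Check: s = 2.1 × 10^-4 ≪ 0.048, so the approximation is valid.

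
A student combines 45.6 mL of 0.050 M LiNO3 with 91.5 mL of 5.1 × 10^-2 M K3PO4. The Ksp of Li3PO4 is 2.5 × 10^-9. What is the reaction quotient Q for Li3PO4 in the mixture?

Total volume = 45.6 + 91.5 = 137.1 mL.
[Li^+] = 5.0 × 10^-2 × (45.6/137.1) = 1.66 × 10^-2 M
[PO4^3-] = 5.1 x 10^-2 × (91.5/137.1) = 3.40 x 10^-2 M
Li3PO4(s) ⇌ 3 Li^+(aq) + PO4^3-(aq), so Q = [Li^+]^3[PO4^3-]
Q = (1.66 × 10^-2)^3(3.40 × 10^-2) = 1.6 × 10^-7
Q > Ksp, so Li3PO4 will precipitate.

Q ≈ 1.6 x 10^-7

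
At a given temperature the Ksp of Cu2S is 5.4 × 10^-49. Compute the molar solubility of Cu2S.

s ≈ 5.1 × 10^-17 M

Cu2S(s) ⇌ 2 Cu^+(aq) + S^2-(aq)
Ksp = [Cu^+]^2[S^2-]
If s mol/L of Cu2S dissolves, [Cu^+] = 2s and [S^2-] = s.
So Ksp = (2s)^2 × s = 4s^3
s = (5.4 × 10^-49 / 4)^(1/3) = 5.1 × 10^-17 M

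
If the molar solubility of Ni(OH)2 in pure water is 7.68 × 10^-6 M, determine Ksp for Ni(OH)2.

1.81 x 10^-15

Ni(OH)2(s) ⇌ Ni^2+ + 2 OH^-
If s mol/L of Ni(OH)2 dissolves, [Ni^2+] = s and [OH^-] = 2s.
Ksp = [Ni^2+][OH^-]^2
Substituting: Ksp = s(2s)^2 = 4s^3
Ksp = 4 × (7.68 × 10^-6)^3 = 1.81 × 10^-15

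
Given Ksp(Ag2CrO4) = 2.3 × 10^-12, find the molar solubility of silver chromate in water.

Ag2CrO4(s) ⇌ 2 Ag^+ + CrO4^2-
Ksp = [Ag^+]^2[CrO4^2-]
If s mol/L of Ag2CrO4 dissolves, [Ag^+] = 2s and [CrO4^2-] = s.
So Ksp = (2s)^2 × s = 4s^3
Solving, s = (2.3 × 10^-12/4)^(1/3) = 8.3 x 10^-5 M

8.3 x 10^-5 M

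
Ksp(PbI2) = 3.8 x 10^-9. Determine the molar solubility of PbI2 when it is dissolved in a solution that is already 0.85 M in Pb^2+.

3.3e-5 M

PbI2(s) <=> Pb^2+(aq) + 2 I^-(aq)
Ksp = [Pb^2+][I^-]^2
If s mol/L dissolves here, [Pb^2+] = 0.85 + s ≈ 0.85, [I^-] = 2s (since the Pb^2+ already present dominates).
Ksp ≈ 0.85 × (2s)^2
s = 3.3 × 10^-5 M
Check: s = 3.3 × 10^-5 ≪ 0.85, so the approximation is valid.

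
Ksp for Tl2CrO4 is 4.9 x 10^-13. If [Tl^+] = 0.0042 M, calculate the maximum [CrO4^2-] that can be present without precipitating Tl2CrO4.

Tl2CrO4(s) ⇌ 2 Tl^+(aq) + CrO4^2-(aq)
Ksp = [Tl^+]^2[CrO4^2-]
Precipitation begins when Q = Ksp. With [Tl^+] = 0.0042 M:
4.9 x 10^-13 = (0.0042)^2 × [CrO4^2-]
[CrO4^2-] = (4.9 x 10^-13 / 1.76 x 10^-5) = 2.8 × 10^-8 M

2.8 × 10^-8 M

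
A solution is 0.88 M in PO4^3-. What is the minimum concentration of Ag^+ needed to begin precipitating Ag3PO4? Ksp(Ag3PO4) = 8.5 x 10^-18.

Ag3PO4(s) ⇌ 3 Ag^+(aq) + PO4^3-(aq)
Ksp = [Ag^+]^3[PO4^3-]
Precipitation begins when Q = Ksp. With [PO4^3-] = 0.88 M:
8.5 x 10^-18 = (0.88) × [Ag^+]^3
[Ag^+] = (8.5 x 10^-18 / 8.8 × 10^-1)^(1/3) = 2.1 × 10^-6 M

2.1 × 10^-6 M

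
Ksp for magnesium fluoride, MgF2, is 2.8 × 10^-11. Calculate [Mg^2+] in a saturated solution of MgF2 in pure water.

1.9e-4 M

MgF2(s) ⇌ Mg^2+ + 2 F^-
Ksp = [Mg^2+][F^-]^2
If s mol/L of MgF2 dissolves, [Mg^2+] = s and [F^-] = 2s.
So Ksp = s × (2s)^2 = 4s^3
s^3 = 2.8 × 10^-11 / 4, so s = 1.91 × 10^-4 M
[Mg^2+] = s = 1.9 × 10^-4 M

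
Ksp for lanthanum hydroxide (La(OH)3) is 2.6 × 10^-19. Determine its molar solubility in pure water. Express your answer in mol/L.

La(OH)3(s) <=> La^3+(aq) + 3 OH^-(aq)
Ksp = [La^3+][OH^-]^3
For each mole of La(OH)3 that dissolves: [La^3+] = s, [OH^-] = 3s.
So Ksp = s × (3s)^3 = 27s^4
s^4 = 2.6 × 10^-19 / 27, so s = 9.9 × 10^-6 M

s = 9.9e-6 M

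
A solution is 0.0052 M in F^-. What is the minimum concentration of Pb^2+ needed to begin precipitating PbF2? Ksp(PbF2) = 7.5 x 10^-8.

[Pb^2+] = 2.8 x 10^-3 M

PbF2(s) <=> Pb^2+ + 2 F^-
Ksp = [Pb^2+][F^-]^2
Precipitation begins when Q = Ksp. With [F^-] = 0.0052 M:
7.5 x 10^-8 = (0.0052)^2 × [Pb^2+]
[Pb^2+] = (7.5 x 10^-8 / 2.70 × 10^-5) = 2.8 x 10^-3 M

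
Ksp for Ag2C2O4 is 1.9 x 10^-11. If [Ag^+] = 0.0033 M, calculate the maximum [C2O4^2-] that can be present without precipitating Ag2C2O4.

[C2O4^2-] = 1.7 x 10^-6 M

Ag2C2O4(s) ⇌ 2 Ag^+ + C2O4^2-
Ksp = [Ag^+]^2[C2O4^2-]
Precipitation begins when Q = Ksp. With [Ag^+] = 0.0033 M:
1.9 x 10^-11 = (0.0033)^2 × [C2O4^2-]
[C2O4^2-] = (1.9 x 10^-11 / 1.09 × 10^-5) = 1.7 x 10^-6 M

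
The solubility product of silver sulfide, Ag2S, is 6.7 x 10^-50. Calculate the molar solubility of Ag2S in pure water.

Ag2S(s) ⇌ 2 Ag^+ + S^2-
Ksp = [Ag^+]^2[S^2-]
For each mole of Ag2S that dissolves: [Ag^+] = 2s, [S^2-] = s.
So Ksp = (2s)^2 × s = 4s^3
s = (6.7 x 10^-50 / 4)^(1/3) = 2.6 × 10^-17 M

s ≈ 2.6 x 10^-17 M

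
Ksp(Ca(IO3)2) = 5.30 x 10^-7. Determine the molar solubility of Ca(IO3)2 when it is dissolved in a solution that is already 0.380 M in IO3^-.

Ca(IO3)2(s) <=> Ca^2+ + 2 IO3^-
Ksp = [Ca^2+][IO3^-]^2
If s mol/L dissolves here, [Ca^2+] = s, [IO3^-] = 0.380 + 2s ≈ 0.380 (common-ion effect: IO3^- is already 0.380 M).
Ksp ≈ s × (0.380)^2
s = 3.67 × 10^-6 M
Check: 2s = 7.3 x 10^-6 ≪ 0.380, so the approximation is valid.

s ≈ 3.67 × 10^-6 M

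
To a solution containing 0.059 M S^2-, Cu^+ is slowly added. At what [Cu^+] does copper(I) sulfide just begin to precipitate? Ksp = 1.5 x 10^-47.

[Cu^+] = 1.6e-23 M

Cu2S(s) ⇌ 2 Cu^+ + S^2-
Ksp = [Cu^+]^2[S^2-]
Precipitation begins when Q = Ksp. With [S^2-] = 0.059 M:
1.5 x 10^-47 = (0.059) × [Cu^+]^2
[Cu^+] = (1.5 x 10^-47 / 5.9 × 10^-2)^(1/2) = 1.6 × 10^-23 M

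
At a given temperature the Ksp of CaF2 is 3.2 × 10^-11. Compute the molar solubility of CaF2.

s = 2.0e-4 M

CaF2(s) ⇌ Ca^2+(aq) + 2 F^-(aq)
Ksp = [Ca^2+][F^-]^2
Let s = molar solubility. Then [Ca^2+] = s and [F^-] = 2s.
So Ksp = s × (2s)^2 = 4s^3
Solving, s = (3.2 × 10^-11/4)^(1/3) = 2.0 × 10^-4 M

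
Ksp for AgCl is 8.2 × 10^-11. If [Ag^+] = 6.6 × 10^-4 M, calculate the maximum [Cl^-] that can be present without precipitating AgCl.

1.2 × 10^-7 M

AgCl(s) ⇌ Ag^+ + Cl^-
Ksp = [Ag^+][Cl^-]
Precipitation begins when Q = Ksp. With [Ag^+] = 6.6 × 10^-4 M:
8.2 × 10^-11 = (6.6 × 10^-4) × [Cl^-]
[Cl^-] = (8.2 × 10^-11 / 6.6 × 10^-4) = 1.2 x 10^-7 M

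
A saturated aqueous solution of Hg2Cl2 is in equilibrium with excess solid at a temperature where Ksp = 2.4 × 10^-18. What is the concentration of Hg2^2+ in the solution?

8.4e-7 M

Hg2Cl2(s) <=> Hg2^2+ + 2 Cl^-
Ksp = [Hg2^2+][Cl^-]^2
For each mole of Hg2Cl2 that dissolves: [Hg2^2+] = s, [Cl^-] = 2s.
So Ksp = s × (2s)^2 = 4s^3
Solving, s = (2.4 × 10^-18/4)^(1/3) = 8.43 x 10^-7 M
[Hg2^2+] = s = 8.4 x 10^-7 M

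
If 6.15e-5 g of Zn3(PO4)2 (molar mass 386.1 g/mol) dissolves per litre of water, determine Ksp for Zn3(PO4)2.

Molar solubility s = (6.15 × 10^-5 g/L) / (386.1 g/mol) = 1.593 × 10^-7 M.
Zn3(PO4)2(s) ⇌ 3 Zn^2+ + 2 PO4^3-
With molar solubility s: [Zn^2+] = 3s, [PO4^3-] = 2s.
Ksp = [Zn^2+]^3[PO4^3-]^2
So Ksp = (3s)^3 × (2s)^2 = 108s^5
Ksp = 108 × (1.593 × 10^-7)^5 = 1.11 × 10^-32

Ksp ≈ 1.11 x 10^-32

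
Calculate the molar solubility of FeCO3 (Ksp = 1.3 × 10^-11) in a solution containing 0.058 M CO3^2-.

FeCO3(s) ⇌ Fe^2+ + CO3^2-
Ksp = [Fe^2+][CO3^2-]
If s mol/L dissolves here, [Fe^2+] = s, [CO3^2-] = 0.058 + s ≈ 0.058 (common-ion effect: CO3^2- is already 0.058 M).
Ksp ≈ s × 0.058
s = 2.2 × 10^-10 M
Check: s = 2.2 x 10^-10 ≪ 0.058, so the approximation is valid.

s ≈ 2.2 x 10^-10 M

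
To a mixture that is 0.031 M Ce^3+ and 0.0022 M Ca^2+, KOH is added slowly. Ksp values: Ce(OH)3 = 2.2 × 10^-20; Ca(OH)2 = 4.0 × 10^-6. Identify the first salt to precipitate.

Each salt begins to precipitate when Q = Ksp, i.e. when [OH^-] reaches its threshold.
For Ce(OH)3: 2.2 × 10^-20 = 0.031 × [OH^-]^3  ⇒  [OH^-] = 8.9 × 10^-7 M.
For Ca(OH)2: 4.0 × 10^-6 = 0.0022 × [OH^-]^2  ⇒  [OH^-] = 4.3 × 10^-2 M.
The salt with the lower threshold [OH^-] precipitates first: Ce(OH)3.

Ce(OH)3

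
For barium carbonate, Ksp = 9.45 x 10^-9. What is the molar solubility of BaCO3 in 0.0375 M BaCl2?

BaCO3(s) ⇌ Ba^2+ + CO3^2-
Ksp = [Ba^2+][CO3^2-]
Let s = moles of BaCO3 that dissolve per litre. [Ba^2+] = 0.0375 + s ≈ 0.0375, [CO3^2-] = s (since Ba^2+ from BaCl2 dominates).
Ksp ≈ 0.0375 × s
s = 2.52 × 10^-7 M
Check: s = 2.5 x 10^-7 ≪ 0.0375, so the approximation is valid.

s ≈ 2.52e-7 M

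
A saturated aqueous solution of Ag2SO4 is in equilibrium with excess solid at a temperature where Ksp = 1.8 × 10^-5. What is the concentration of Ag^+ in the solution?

0.033 M

Ag2SO4(s) <=> 2 Ag^+(aq) + SO4^2-(aq)
Ksp = [Ag^+]^2[SO4^2-]
If s mol/L of Ag2SO4 dissolves, [Ag^+] = 2s and [SO4^2-] = s.
Substituting: Ksp = (2s)^2s = 4s^3
s^3 = 1.8 × 10^-5 / 4, so s = 1.65 × 10^-2 M
[Ag^+] = 2s = 3.3 × 10^-2 M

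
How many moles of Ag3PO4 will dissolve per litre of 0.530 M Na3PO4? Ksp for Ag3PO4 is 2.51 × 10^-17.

s ≈ 1.21 x 10^-6 M

Ag3PO4(s) ⇌ 3 Ag^+(aq) + PO4^3-(aq)
Ksp = [Ag^+]^3[PO4^3-]
Let s be the molar solubility in this solution. [Ag^+] = 3s, [PO4^3-] = 0.530 + s ≈ 0.530 (since PO4^3- from Na3PO4 dominates).
Ksp ≈ (3s)^3 × 0.530
s = 1.21 × 10^-6 M
Check: s = 1.2 × 10^-6 ≪ 0.530, so the approximation is valid.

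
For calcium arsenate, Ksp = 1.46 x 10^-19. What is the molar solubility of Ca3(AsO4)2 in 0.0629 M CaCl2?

Ca3(AsO4)2(s) <=> 3 Ca^2+ + 2 AsO4^3-
Ksp = [Ca^2+]^3[AsO4^3-]^2
Let s = moles of Ca3(AsO4)2 that dissolve per litre. [Ca^2+] = 0.0629 + 3s ≈ 0.0629, [AsO4^3-] = 2s (common-ion effect: Ca^2+ is already 0.0629 M).
Ksp ≈ (0.0629)^3 × (2s)^2
s = 1.21 x 10^-8 M
Check: 3s = 3.6 x 10^-8 ≪ 0.0629, so the approximation is valid.

s = 1.21 x 10^-8 M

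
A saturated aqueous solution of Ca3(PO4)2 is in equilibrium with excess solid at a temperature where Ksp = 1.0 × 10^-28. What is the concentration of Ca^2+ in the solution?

[Ca^2+] = 3.0 × 10^-6 M

Ca3(PO4)2(s) ⇌ 3 Ca^2+ + 2 PO4^3-
Ksp = [Ca^2+]^3[PO4^3-]^2
If s mol/L of Ca3(PO4)2 dissolves, [Ca^2+] = 3s and [PO4^3-] = 2s.
So Ksp = (3s)^3 × (2s)^2 = 108s^5
s = (1.0 × 10^-28 / 108)^(1/5) = 9.85 × 10^-7 M
[Ca^2+] = 3s = 3.0 x 10^-6 M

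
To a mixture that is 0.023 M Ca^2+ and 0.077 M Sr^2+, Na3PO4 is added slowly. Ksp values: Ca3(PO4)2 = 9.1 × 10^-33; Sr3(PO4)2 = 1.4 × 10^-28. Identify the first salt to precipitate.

Ca3(PO4)2

Precipitation of each salt starts when its ion product equals its Ksp.
For Ca3(PO4)2: 9.1 × 10^-33 = (0.023)^3 × [PO4^3-]^2  ⇒  [PO4^3-] = 2.7 × 10^-14 M.
For Sr3(PO4)2: 1.4 × 10^-28 = (0.077)^3 × [PO4^3-]^2  ⇒  [PO4^3-] = 5.5 x 10^-13 M.
The salt with the lower threshold [PO4^3-] precipitates first: Ca3(PO4)2.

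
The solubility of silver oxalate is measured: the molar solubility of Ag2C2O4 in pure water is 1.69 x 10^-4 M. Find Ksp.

Ag2C2O4(s) ⇌ 2 Ag^+(aq) + C2O4^2-(aq)
If s mol/L of Ag2C2O4 dissolves, [Ag^+] = 2s and [C2O4^2-] = s.
Ksp = [Ag^+]^2[C2O4^2-]
Substituting: Ksp = (2s)^2s = 4s^3
With s = 1.69 x 10^-4: Ksp = 1.93 × 10^-11

1.93e-11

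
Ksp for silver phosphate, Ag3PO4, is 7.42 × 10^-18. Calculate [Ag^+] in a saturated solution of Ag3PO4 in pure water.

6.87 x 10^-5 M

Ag3PO4(s) ⇌ 3 Ag^+ + PO4^3-
Ksp = [Ag^+]^3[PO4^3-]
For each mole of Ag3PO4 that dissolves: [Ag^+] = 3s, [PO4^3-] = s.
Substituting: Ksp = (3s)^3s = 27s^4
s^4 = 7.42 × 10^-18 / 27, so s = 2.290 × 10^-5 M
[Ag^+] = 3s = 6.87 × 10^-5 M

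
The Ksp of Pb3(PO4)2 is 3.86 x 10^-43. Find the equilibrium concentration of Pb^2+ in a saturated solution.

3.87 × 10^-9 M

Pb3(PO4)2(s) <=> 3 Pb^2+ + 2 PO4^3-
Ksp = [Pb^2+]^3[PO4^3-]^2
Let s = molar solubility. Then [Pb^2+] = 3s and [PO4^3-] = 2s.
So Ksp = (3s)^3 × (2s)^2 = 108s^5
Solving, s = (3.86 x 10^-43/108)^(1/5) = 1.290 × 10^-9 M
[Pb^2+] = 3s = 3.87 × 10^-9 M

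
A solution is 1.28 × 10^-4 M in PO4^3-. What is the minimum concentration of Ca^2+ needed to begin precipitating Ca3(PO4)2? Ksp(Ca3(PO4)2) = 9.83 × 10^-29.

Ca3(PO4)2(s) <=> 3 Ca^2+(aq) + 2 PO4^3-(aq)
Ksp = [Ca^2+]^3[PO4^3-]^2
Precipitation begins when Q = Ksp. With [PO4^3-] = 1.28 × 10^-4 M:
9.83 × 10^-29 = (1.28 × 10^-4)^2 × [Ca^2+]^3
[Ca^2+] = (9.83 × 10^-29 / 1.638 × 10^-8)^(1/3) = 1.82 x 10^-7 M

[Ca^2+] ≈ 1.82 x 10^-7 M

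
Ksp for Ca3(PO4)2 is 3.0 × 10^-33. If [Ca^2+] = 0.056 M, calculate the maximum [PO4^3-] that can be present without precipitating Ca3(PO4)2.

Ca3(PO4)2(s) ⇌ 3 Ca^2+ + 2 PO4^3-
Ksp = [Ca^2+]^3[PO4^3-]^2
Precipitation begins when Q = Ksp. With [Ca^2+] = 0.056 M:
3.0 × 10^-33 = (0.056)^3 × [PO4^3-]^2
[PO4^3-] = (3.0 × 10^-33 / 1.76 x 10^-4)^(1/2) = 4.1 × 10^-15 M

[PO4^3-] = 4.1 × 10^-15 M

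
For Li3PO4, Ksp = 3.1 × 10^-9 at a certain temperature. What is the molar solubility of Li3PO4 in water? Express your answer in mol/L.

s ≈ 3.3e-3 M

Li3PO4(s) ⇌ 3 Li^+(aq) + PO4^3-(aq)
Ksp = [Li^+]^3[PO4^3-]
If s mol/L of Li3PO4 dissolves, [Li^+] = 3s and [PO4^3-] = s.
Ksp = (3s)^3s = 27s^4
s^4 = 3.1 × 10^-9 / 27, so s = 3.3 x 10^-3 M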